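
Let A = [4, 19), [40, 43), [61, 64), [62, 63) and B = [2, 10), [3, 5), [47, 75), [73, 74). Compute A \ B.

[10, 19) ∪ [40, 43)

A, merged: [4, 19), [40, 43), [61, 64).
B, merged: [2, 10), [47, 75).
[4, 19) minus B → [10, 19).
[40, 43): no B overlap → unchanged.
[61, 64): fully covered by B → removed.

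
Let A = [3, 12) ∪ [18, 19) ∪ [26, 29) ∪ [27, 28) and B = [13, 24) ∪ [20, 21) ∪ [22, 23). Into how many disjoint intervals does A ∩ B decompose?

Merge the first list: [3, 12), [18, 19), [26, 29).
Merge the second list: [13, 24).
A ∩ B = [18, 19).
That is 1 disjoint piece.

1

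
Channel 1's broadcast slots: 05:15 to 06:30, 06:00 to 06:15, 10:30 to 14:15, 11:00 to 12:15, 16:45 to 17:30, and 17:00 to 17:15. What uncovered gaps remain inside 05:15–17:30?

Covered (merged): 05:15-06:30, 10:30-14:15, 16:45-17:30.
Complement within 05:15-17:30: 06:30-10:30, 14:15-16:45.

06:30-10:30, 14:15-16:45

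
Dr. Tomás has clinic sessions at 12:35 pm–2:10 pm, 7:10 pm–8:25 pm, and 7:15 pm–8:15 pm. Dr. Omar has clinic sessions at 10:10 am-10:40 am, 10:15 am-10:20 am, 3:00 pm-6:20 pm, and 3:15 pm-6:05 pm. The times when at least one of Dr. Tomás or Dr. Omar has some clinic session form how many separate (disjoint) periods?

4

Merge the first list: 12:35 pm–2:10 pm, 7:10 pm–8:25 pm.
Merge the second list: 10:10 am–10:40 am, 3:00 pm–6:20 pm.
A ∪ B = 10:10 am–10:40 am, 12:35 pm–2:10 pm, 3:00 pm–6:20 pm, 7:10 pm–8:25 pm.
That is 4 disjoint pieces.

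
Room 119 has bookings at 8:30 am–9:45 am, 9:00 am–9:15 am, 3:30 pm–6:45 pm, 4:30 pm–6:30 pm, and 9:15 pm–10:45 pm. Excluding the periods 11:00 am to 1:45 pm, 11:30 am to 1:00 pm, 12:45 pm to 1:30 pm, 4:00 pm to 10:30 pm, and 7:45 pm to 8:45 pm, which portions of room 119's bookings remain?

8:30 am-9:45 am, 3:30 pm-4:00 pm, 10:30 pm-10:45 pm

First set merges to 8:30 am-9:45 am, 3:30 pm-6:45 pm, 9:15 pm-10:45 pm.
Second set merges to 11:00 am-1:45 pm, 4:00 pm-10:30 pm.
8:30 am-9:45 am: nothing removed.
3:30 pm-6:45 pm \ B = 3:30 pm-4:00 pm.
9:15 pm-10:45 pm \ B = 10:30 pm-10:45 pm.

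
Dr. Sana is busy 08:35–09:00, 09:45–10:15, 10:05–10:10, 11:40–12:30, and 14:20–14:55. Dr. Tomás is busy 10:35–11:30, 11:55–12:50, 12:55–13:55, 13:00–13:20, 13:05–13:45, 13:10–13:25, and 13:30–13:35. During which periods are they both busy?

11:55–12:30

Merge the first list: 08:35–09:00, 09:45–10:15, 11:40–12:30, 14:20–14:55.
Merge the second list: 10:35–11:30, 11:55–12:50, 12:55–13:55.
08:35–09:00 falls entirely outside B.
09:45–10:15 falls entirely outside B.
11:40–12:30 overlaps B on 11:55–12:30.
14:20–14:55 falls entirely outside B.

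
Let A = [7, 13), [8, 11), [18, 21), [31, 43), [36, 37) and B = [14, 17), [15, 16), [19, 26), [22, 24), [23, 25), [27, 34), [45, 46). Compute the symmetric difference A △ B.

First set merges to [7, 13), [18, 21), [31, 43).
Second set merges to [14, 17), [19, 26), [27, 34), [45, 46).
A \ B = [7, 13), [18, 19), [34, 43).
B \ A = [14, 17), [21, 26), [27, 31), [45, 46).
Union of the two gives the symmetric difference.

[7, 13) ∪ [14, 17) ∪ [18, 19) ∪ [21, 26) ∪ [27, 31) ∪ [34, 43) ∪ [45, 46)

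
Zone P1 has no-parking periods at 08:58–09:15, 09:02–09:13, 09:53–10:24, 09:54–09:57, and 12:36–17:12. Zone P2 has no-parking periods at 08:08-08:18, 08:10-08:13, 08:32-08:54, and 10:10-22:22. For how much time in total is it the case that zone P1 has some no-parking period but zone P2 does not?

34 min

A, merged: 08:58-09:15, 09:53-10:24, 12:36-17:12.
B, merged: 08:08-08:18, 08:32-08:54, 10:10-22:22.
A \ B = 08:58-09:15, 09:53-10:10.
Total: 17 min + 17 min = 34 min.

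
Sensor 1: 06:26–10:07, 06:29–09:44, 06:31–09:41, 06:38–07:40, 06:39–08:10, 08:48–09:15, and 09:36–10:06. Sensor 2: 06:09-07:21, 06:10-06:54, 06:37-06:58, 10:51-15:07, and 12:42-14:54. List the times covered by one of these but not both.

A, merged: 06:26-10:07.
B, merged: 06:09-07:21, 10:51-15:07.
A \ B = 07:21-10:07.
B \ A = 06:09-06:26, 10:51-15:07.
Union of the two gives the symmetric difference.

06:09-06:26, 07:21-10:07, 10:51-15:07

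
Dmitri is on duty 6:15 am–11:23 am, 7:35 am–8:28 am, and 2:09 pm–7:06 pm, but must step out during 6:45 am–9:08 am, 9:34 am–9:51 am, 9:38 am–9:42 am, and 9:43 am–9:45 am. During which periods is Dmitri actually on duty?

6:15 am–6:45 am, 9:08 am–9:34 am, 9:51 am–11:23 am, 2:09 pm–7:06 pm

First set merges to 6:15 am–11:23 am, 2:09 pm–7:06 pm.
Second set merges to 6:45 am–9:08 am, 9:34 am–9:51 am.
6:15 am–11:23 am \ B = 6:15 am–6:45 am, 9:08 am–9:34 am, 9:51 am–11:23 am.
2:09 pm–7:06 pm: nothing removed.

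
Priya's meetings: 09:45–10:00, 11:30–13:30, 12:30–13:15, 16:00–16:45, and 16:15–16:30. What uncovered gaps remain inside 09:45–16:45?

After merging, the occupied span is 09:45-10:00, 11:30-13:30, 16:00-16:45.
Gaps within 09:45-16:45: 10:00-11:30, 13:30-16:00.

10:00-11:30, 13:30-16:00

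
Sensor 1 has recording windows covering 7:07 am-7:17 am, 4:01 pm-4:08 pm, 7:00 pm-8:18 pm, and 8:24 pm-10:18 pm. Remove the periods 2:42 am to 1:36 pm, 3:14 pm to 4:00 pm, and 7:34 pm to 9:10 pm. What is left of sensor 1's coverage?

4:01 pm–4:08 pm, 7:00 pm–7:34 pm, 9:10 pm–10:18 pm

7:07 am–7:17 am lies entirely inside B → drops out.
4:01 pm–4:08 pm is untouched.
7:00 pm–8:18 pm with B removed leaves 7:00 pm–7:34 pm.
8:24 pm–10:18 pm with B removed leaves 9:10 pm–10:18 pm.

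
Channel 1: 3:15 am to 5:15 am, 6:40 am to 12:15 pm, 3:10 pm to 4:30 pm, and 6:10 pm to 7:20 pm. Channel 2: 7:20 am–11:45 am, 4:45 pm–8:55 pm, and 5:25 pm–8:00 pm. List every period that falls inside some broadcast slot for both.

7:20 am–11:45 am, 6:10 pm–7:20 pm

Second set merges to 7:20 am–11:45 am, 4:45 pm–8:55 pm.
3:15 am–5:15 am falls entirely outside B.
6:40 am–12:15 pm overlaps B on 7:20 am–11:45 am.
3:10 pm–4:30 pm falls entirely outside B.
6:10 pm–7:20 pm overlaps B on 6:10 pm–7:20 pm.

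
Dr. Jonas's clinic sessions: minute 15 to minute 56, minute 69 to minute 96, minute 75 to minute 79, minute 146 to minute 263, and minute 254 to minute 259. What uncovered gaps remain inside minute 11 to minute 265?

The merged coverage is minute 15 to minute 56, minute 69 to minute 96, minute 146 to minute 263.
Gaps within minute 11 to minute 265: minute 11 to minute 15, minute 56 to minute 69, minute 96 to minute 146, minute 263 to minute 265.

minute 11 to minute 15, minute 56 to minute 69, minute 96 to minute 146, minute 263 to minute 265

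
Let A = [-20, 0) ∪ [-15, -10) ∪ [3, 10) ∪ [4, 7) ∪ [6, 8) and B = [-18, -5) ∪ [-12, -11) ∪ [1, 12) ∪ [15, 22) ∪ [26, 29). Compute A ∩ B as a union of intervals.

A, merged: [-20, 0), [3, 10).
B, merged: [-18, -5), [1, 12), [15, 22), [26, 29).
[-20, 0) overlaps B on [-18, -5).
[3, 10) overlaps B on [3, 10).

[-18, -5) ∪ [3, 10)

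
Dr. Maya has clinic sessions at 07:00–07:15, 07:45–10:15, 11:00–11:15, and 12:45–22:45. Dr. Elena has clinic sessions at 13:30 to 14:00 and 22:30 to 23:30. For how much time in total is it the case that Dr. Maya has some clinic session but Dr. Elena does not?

12 h 15 min

A \ B = 07:00-07:15, 07:45-10:15, 11:00-11:15, 12:45-13:30, 14:00-22:30.
Total: 15 min + 2 h 30 min + 15 min + 45 min + 8 h 30 min = 12 h 15 min.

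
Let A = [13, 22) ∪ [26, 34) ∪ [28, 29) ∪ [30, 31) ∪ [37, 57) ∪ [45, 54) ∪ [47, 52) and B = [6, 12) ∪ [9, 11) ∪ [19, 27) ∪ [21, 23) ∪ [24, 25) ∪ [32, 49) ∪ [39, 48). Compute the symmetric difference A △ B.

[6, 12) ∪ [13, 19) ∪ [22, 26) ∪ [27, 32) ∪ [34, 37) ∪ [49, 57)

A, merged: [13, 22), [26, 34), [37, 57).
B, merged: [6, 12), [19, 27), [32, 49).
A \ B = [13, 19), [27, 32), [49, 57).
B \ A = [6, 12), [22, 26), [34, 37).
Union of the two gives the symmetric difference.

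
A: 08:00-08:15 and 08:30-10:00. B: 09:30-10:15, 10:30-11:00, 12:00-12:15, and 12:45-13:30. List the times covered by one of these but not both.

08:00-08:15, 08:30-09:30, 10:00-10:15, 10:30-11:00, 12:00-12:15, 12:45-13:30

A \ B = 08:00-08:15, 08:30-09:30.
B \ A = 10:00-10:15, 10:30-11:00, 12:00-12:15, 12:45-13:30.
Union of the two gives the symmetric difference.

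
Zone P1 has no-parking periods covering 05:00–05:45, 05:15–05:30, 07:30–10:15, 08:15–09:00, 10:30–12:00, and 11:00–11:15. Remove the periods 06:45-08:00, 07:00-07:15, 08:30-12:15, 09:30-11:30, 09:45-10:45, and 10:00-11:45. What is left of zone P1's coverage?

05:00–05:45, 08:00–08:30

First set merges to 05:00–05:45, 07:30–10:15, 10:30–12:00.
Second set merges to 06:45–08:00, 08:30–12:15.
05:00–05:45 is untouched.
07:30–10:15 with B removed leaves 08:00–08:30.
10:30–12:00 lies entirely inside B → drops out.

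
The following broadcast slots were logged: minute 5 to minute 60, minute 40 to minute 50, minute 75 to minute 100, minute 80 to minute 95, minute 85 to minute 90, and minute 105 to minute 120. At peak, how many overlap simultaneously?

3

At minute 85, 3 of the intervals are simultaneously active.
No point has more.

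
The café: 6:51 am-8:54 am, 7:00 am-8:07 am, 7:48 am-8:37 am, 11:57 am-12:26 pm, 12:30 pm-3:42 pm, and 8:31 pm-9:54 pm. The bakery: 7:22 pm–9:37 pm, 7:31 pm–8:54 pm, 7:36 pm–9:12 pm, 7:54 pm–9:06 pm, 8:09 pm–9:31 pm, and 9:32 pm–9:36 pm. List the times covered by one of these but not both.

A, merged: 6:51 am–8:54 am, 11:57 am–12:26 pm, 12:30 pm–3:42 pm, 8:31 pm–9:54 pm.
B, merged: 7:22 pm–9:37 pm.
Only in the first: 6:51 am–8:54 am, 11:57 am–12:26 pm, 12:30 pm–3:42 pm, 9:37 pm–9:54 pm.
Only in the second: 7:22 pm–8:31 pm.
Together these are the periods covered by exactly one.

6:51 am–8:54 am, 11:57 am–12:26 pm, 12:30 pm–3:42 pm, 7:22 pm–8:31 pm, 9:37 pm–9:54 pm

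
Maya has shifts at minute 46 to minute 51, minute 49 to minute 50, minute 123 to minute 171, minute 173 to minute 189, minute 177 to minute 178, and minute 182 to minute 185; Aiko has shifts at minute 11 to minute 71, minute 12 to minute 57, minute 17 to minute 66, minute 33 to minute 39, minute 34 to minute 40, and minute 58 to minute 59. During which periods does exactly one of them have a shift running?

A, merged: minute 46 to minute 51, minute 123 to minute 171, minute 173 to minute 189.
B, merged: minute 11 to minute 71.
A but not B: minute 123 to minute 171, minute 173 to minute 189.
B but not A: minute 11 to minute 46, minute 51 to minute 71.
Combining gives A △ B.

minute 11 to minute 46, minute 51 to minute 71, minute 123 to minute 171, minute 173 to minute 189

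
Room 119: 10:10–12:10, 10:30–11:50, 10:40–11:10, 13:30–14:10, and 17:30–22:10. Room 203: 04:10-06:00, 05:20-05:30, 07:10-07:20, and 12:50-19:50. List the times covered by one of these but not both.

First set merges to 10:10–12:10, 13:30–14:10, 17:30–22:10.
Second set merges to 04:10–06:00, 07:10–07:20, 12:50–19:50.
A but not B: 10:10–12:10, 19:50–22:10.
B but not A: 04:10–06:00, 07:10–07:20, 12:50–13:30, 14:10–17:30.
Combining gives A △ B.

04:10–06:00, 07:10–07:20, 10:10–12:10, 12:50–13:30, 14:10–17:30, 19:50–22:10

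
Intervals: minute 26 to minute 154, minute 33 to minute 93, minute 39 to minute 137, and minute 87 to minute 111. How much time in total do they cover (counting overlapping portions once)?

Merged: minute 26 to minute 154.
Length: 128 minutes.

128 minutes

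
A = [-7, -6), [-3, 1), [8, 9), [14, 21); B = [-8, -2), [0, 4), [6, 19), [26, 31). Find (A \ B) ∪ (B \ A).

A but not B: [-2, 0), [19, 21).
B but not A: [-8, -7), [-6, -3), [1, 4), [6, 8), [9, 14), [26, 31).
Combining gives A △ B.

[-8, -7) ∪ [-6, -3) ∪ [-2, 0) ∪ [1, 4) ∪ [6, 8) ∪ [9, 14) ∪ [19, 21) ∪ [26, 31)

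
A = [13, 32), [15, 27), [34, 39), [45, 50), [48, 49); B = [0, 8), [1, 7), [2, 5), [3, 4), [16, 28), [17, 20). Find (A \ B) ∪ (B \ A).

[0, 8) ∪ [13, 16) ∪ [28, 32) ∪ [34, 39) ∪ [45, 50)

A, merged: [13, 32), [34, 39), [45, 50).
B, merged: [0, 8), [16, 28).
Only in the first: [13, 16), [28, 32), [34, 39), [45, 50).
Only in the second: [0, 8).
Together these are the periods covered by exactly one.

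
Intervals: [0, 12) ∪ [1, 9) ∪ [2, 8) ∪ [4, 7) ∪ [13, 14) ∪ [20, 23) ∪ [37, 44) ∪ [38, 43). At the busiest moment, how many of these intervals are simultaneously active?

Sweep endpoints in order; track running count of active intervals.
Peak of 4 reached at 4.

4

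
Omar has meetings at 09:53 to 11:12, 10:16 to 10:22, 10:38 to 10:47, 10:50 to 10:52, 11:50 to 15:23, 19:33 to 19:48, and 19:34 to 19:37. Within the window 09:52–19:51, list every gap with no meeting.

The merged coverage is 09:53–11:12, 11:50–15:23, 19:33–19:48.
Gaps within 09:52–19:51: 09:52–09:53, 11:12–11:50, 15:23–19:33, 19:48–19:51.

09:52–09:53, 11:12–11:50, 15:23–19:33, 19:48–19:51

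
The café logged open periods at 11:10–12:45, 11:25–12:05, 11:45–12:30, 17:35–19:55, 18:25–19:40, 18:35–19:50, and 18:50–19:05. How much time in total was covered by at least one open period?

Merged: 11:10-12:45, 17:35-19:55.
Lengths: 1 h 35 min + 2 h 20 min = 3 h 55 min.

3 h 55 min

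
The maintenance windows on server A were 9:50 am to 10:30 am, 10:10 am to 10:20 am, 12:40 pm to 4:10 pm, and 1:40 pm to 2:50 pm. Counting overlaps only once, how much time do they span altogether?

4 h 10 min

Merged: 9:50 am–10:30 am, 12:40 pm–4:10 pm.
Lengths: 40 min + 3 h 30 min = 4 h 10 min.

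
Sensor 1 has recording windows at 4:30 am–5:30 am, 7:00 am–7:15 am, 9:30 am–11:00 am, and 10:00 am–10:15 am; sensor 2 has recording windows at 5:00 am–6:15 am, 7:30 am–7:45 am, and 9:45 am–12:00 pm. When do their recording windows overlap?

Merge the first list: 4:30 am–5:30 am, 7:00 am–7:15 am, 9:30 am–11:00 am.
4:30 am–5:30 am meets the second set on 5:00 am–5:30 am.
7:00 am–7:15 am: no overlap with the second set.
9:30 am–11:00 am meets the second set on 9:45 am–11:00 am.

5:00 am–5:30 am, 9:45 am–11:00 am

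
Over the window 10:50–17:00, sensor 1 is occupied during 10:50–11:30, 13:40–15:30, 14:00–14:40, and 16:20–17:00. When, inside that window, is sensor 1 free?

Covered (merged): 10:50-11:30, 13:40-15:30, 16:20-17:00.
Complement within 10:50-17:00: 11:30-13:40, 15:30-16:20.

11:30-13:40, 15:30-16:20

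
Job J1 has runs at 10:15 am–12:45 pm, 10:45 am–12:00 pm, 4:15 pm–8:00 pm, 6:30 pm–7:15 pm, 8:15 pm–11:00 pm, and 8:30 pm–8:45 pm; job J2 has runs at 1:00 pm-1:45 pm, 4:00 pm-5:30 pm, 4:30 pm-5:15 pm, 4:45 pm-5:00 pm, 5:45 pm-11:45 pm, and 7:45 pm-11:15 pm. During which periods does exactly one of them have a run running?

First set merges to 10:15 am-12:45 pm, 4:15 pm-8:00 pm, 8:15 pm-11:00 pm.
Second set merges to 1:00 pm-1:45 pm, 4:00 pm-5:30 pm, 5:45 pm-11:45 pm.
A \ B = 10:15 am-12:45 pm, 5:30 pm-5:45 pm.
B \ A = 1:00 pm-1:45 pm, 4:00 pm-4:15 pm, 8:00 pm-8:15 pm, 11:00 pm-11:45 pm.
Union of the two gives the symmetric difference.

10:15 am-12:45 pm, 1:00 pm-1:45 pm, 4:00 pm-4:15 pm, 5:30 pm-5:45 pm, 8:00 pm-8:15 pm, 11:00 pm-11:45 pm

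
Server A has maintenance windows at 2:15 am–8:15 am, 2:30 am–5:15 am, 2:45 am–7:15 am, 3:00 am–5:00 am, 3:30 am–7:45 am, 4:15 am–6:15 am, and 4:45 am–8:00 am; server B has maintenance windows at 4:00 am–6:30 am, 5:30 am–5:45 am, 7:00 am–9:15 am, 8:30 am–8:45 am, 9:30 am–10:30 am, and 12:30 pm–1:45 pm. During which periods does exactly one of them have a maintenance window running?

2:15 am–4:00 am, 6:30 am–7:00 am, 8:15 am–9:15 am, 9:30 am–10:30 am, 12:30 pm–1:45 pm

First set merges to 2:15 am–8:15 am.
Second set merges to 4:00 am–6:30 am, 7:00 am–9:15 am, 9:30 am–10:30 am, 12:30 pm–1:45 pm.
A but not B: 2:15 am–4:00 am, 6:30 am–7:00 am.
B but not A: 8:15 am–9:15 am, 9:30 am–10:30 am, 12:30 pm–1:45 pm.
Combining gives A △ B.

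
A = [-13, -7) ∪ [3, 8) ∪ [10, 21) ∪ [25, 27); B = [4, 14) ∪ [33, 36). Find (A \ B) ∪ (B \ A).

[-13, -7) ∪ [3, 4) ∪ [8, 10) ∪ [14, 21) ∪ [25, 27) ∪ [33, 36)

A \ B = [-13, -7), [3, 4), [14, 21), [25, 27).
B \ A = [8, 10), [33, 36).
Union of the two gives the symmetric difference.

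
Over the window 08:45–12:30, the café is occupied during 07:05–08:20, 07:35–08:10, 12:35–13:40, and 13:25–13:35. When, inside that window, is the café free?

08:45–12:30

After merging, the occupied span is 07:05–08:20, 12:35–13:40.
Complement within 08:45–12:30: 08:45–12:30.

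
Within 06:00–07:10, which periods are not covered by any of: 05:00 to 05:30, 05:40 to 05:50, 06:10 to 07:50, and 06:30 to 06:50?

The merged coverage is 05:00-05:30, 05:40-05:50, 06:10-07:50.
Complement within 06:00-07:10: 06:00-06:10.

06:00-06:10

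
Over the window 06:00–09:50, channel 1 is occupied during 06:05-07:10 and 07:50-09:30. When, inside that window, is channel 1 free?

Covered (merged): 06:05-07:10, 07:50-09:30.
Uncovered inside 06:00-09:50: 06:00-06:05, 07:10-07:50, 09:30-09:50.

06:00-06:05, 07:10-07:50, 09:30-09:50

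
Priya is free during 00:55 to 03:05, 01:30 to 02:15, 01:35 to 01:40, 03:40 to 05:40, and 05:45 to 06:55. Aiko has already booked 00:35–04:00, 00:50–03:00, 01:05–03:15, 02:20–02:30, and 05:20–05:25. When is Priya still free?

A, merged: 00:55-03:05, 03:40-05:40, 05:45-06:55.
B, merged: 00:35-04:00, 05:20-05:25.
00:55-03:05: entirely removed.
03:40-05:40 \ B = 04:00-05:20, 05:25-05:40.
05:45-06:55: nothing removed.

04:00-05:20, 05:25-05:40, 05:45-06:55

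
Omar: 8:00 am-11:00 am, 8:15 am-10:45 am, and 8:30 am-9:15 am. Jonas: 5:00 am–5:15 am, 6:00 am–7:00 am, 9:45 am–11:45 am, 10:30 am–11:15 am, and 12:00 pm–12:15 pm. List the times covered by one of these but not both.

5:00 am–5:15 am, 6:00 am–7:00 am, 8:00 am–9:45 am, 11:00 am–11:45 am, 12:00 pm–12:15 pm

First set merges to 8:00 am–11:00 am.
Second set merges to 5:00 am–5:15 am, 6:00 am–7:00 am, 9:45 am–11:45 am, 12:00 pm–12:15 pm.
Only in the first: 8:00 am–9:45 am.
Only in the second: 5:00 am–5:15 am, 6:00 am–7:00 am, 11:00 am–11:45 am, 12:00 pm–12:15 pm.
Together these are the periods covered by exactly one.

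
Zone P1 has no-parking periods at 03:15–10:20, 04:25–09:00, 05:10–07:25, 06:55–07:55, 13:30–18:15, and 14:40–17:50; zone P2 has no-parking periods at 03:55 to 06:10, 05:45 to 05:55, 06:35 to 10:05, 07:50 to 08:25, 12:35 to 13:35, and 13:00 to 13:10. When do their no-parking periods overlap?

A, merged: 03:15–10:20, 13:30–18:15.
B, merged: 03:55–06:10, 06:35–10:05, 12:35–13:35.
03:15–10:20 overlaps B on 03:55–06:10, 06:35–10:05.
13:30–18:15 overlaps B on 13:30–13:35.

03:55–06:10, 06:35–10:05, 13:30–13:35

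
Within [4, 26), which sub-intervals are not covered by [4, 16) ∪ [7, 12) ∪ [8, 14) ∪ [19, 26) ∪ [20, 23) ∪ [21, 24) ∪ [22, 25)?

[16, 19)

Covered (merged): [4, 16), [19, 26).
Uncovered inside [4, 26): [16, 19).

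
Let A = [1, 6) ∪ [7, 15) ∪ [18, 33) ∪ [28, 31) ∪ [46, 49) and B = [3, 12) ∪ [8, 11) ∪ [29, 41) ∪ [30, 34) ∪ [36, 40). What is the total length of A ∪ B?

Merge the first list: [1, 6), [7, 15), [18, 33), [46, 49).
Merge the second list: [3, 12), [29, 41).
A ∪ B = [1, 15), [18, 41), [46, 49).
Total: 14 + 23 + 3 = 40.

40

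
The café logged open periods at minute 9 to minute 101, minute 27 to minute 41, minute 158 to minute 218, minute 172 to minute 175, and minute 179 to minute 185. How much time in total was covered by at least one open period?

Merged: minute 9 to minute 101, minute 158 to minute 218.
Lengths: 92 minutes + 60 minutes = 152 minutes.

152 minutes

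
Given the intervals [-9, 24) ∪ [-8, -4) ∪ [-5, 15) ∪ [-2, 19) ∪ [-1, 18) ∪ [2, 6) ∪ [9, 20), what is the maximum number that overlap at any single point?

5

Walk the sorted start/end points keeping a running depth.
The depth first hits 5 at 2.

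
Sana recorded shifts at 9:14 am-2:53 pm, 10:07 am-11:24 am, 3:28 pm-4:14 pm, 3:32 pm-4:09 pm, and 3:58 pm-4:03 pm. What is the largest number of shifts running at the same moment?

At 3:58 pm, 3 of the intervals are simultaneously active.
No point has more.

3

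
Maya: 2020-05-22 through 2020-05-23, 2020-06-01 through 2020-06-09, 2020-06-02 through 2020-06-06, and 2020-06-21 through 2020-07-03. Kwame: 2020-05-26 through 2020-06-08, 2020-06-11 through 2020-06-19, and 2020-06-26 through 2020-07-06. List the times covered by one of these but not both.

Merge the first list: 2020-05-22 through 2020-05-23, 2020-06-01 through 2020-06-09, 2020-06-21 through 2020-07-03.
A but not B: 2020-05-22 through 2020-05-23, 2020-06-09 through 2020-06-09, 2020-06-21 through 2020-06-25.
B but not A: 2020-05-26 through 2020-05-31, 2020-06-11 through 2020-06-19, 2020-07-04 through 2020-07-06.
Combining gives A △ B.

2020-05-22 through 2020-05-23, 2020-05-26 through 2020-05-31, 2020-06-09 through 2020-06-09, 2020-06-11 through 2020-06-19, 2020-06-21 through 2020-06-25, 2020-07-04 through 2020-07-06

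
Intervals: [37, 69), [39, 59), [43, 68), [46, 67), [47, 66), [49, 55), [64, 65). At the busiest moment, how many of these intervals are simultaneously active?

Walk the sorted start/end points keeping a running depth.
The depth first hits 6 at 49.

6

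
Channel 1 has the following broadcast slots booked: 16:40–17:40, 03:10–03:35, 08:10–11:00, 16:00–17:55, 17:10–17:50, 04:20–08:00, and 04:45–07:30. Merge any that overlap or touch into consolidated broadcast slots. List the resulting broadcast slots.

Sort by start: 03:10–03:35, 04:20–08:00, 04:45–07:30, 08:10–11:00, 16:00–17:55, 16:40–17:40, 17:10–17:50.
04:20–08:00 is disjoint → start new block.
04:45–07:30 overlaps/touches 04:20–08:00 → extend to 04:20–08:00.
08:10–11:00 is disjoint → start new block.
16:00–17:55 is disjoint → start new block.
16:40–17:40 overlaps/touches 16:00–17:55 → extend to 16:00–17:55.
17:10–17:50 overlaps/touches 16:00–17:55 → extend to 16:00–17:55.

03:10–03:35, 04:20–08:00, 08:10–11:00, 16:00–17:55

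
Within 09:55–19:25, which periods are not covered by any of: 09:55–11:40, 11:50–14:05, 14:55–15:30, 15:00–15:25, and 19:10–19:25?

11:40–11:50, 14:05–14:55, 15:30–19:10

The merged coverage is 09:55–11:40, 11:50–14:05, 14:55–15:30, 19:10–19:25.
Uncovered inside 09:55–19:25: 11:40–11:50, 14:05–14:55, 15:30–19:10.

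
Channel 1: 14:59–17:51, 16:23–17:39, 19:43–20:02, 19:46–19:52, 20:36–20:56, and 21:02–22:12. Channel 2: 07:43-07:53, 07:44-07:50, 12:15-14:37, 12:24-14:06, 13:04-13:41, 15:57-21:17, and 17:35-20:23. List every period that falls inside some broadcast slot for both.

First set merges to 14:59–17:51, 19:43–20:02, 20:36–20:56, 21:02–22:12.
Second set merges to 07:43–07:53, 12:15–14:37, 15:57–21:17.
14:59–17:51 meets the second set on 15:57–17:51.
19:43–20:02 meets the second set on 19:43–20:02.
20:36–20:56 meets the second set on 20:36–20:56.
21:02–22:12 meets the second set on 21:02–21:17.

15:57–17:51, 19:43–20:02, 20:36–20:56, 21:02–21:17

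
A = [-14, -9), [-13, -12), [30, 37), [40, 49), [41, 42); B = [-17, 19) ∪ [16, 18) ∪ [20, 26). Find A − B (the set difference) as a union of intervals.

[30, 37) ∪ [40, 49)

Merge the first list: [-14, -9), [30, 37), [40, 49).
Merge the second list: [-17, 19), [20, 26).
[-14, -9) lies entirely inside B → drops out.
[30, 37) is untouched.
[40, 49) is untouched.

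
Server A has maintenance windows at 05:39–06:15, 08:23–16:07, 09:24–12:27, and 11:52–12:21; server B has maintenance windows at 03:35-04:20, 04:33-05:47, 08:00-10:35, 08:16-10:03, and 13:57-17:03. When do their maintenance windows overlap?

05:39-05:47, 08:23-10:35, 13:57-16:07

First set merges to 05:39-06:15, 08:23-16:07.
Second set merges to 03:35-04:20, 04:33-05:47, 08:00-10:35, 13:57-17:03.
05:39-06:15 meets the second set on 05:39-05:47.
08:23-16:07 meets the second set on 08:23-10:35, 13:57-16:07.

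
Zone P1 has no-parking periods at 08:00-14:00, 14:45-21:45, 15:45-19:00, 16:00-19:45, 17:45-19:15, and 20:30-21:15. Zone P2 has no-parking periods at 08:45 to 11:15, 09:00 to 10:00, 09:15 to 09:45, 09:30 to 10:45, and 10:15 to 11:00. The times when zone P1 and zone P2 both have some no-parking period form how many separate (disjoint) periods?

Merge the first list: 08:00-14:00, 14:45-21:45.
Merge the second list: 08:45-11:15.
A ∩ B = 08:45-11:15.
That is 1 disjoint piece.

1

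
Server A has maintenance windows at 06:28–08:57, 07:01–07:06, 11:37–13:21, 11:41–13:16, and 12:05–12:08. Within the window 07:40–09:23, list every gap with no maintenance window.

08:57–09:23

The merged coverage is 06:28–08:57, 11:37–13:21.
Uncovered inside 07:40–09:23: 08:57–09:23.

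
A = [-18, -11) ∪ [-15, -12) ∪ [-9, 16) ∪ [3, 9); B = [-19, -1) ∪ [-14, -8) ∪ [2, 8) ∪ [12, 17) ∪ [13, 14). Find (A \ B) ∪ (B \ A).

A, merged: [-18, -11), [-9, 16).
B, merged: [-19, -1), [2, 8), [12, 17).
A but not B: [-1, 2), [8, 12).
B but not A: [-19, -18), [-11, -9), [16, 17).
Combining gives A △ B.

[-19, -18) ∪ [-11, -9) ∪ [-1, 2) ∪ [8, 12) ∪ [16, 17)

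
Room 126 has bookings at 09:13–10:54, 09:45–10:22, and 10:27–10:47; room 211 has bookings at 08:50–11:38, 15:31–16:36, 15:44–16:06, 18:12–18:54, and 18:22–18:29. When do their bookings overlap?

09:13-10:54

A, merged: 09:13-10:54.
B, merged: 08:50-11:38, 15:31-16:36, 18:12-18:54.
09:13-10:54 overlaps B on 09:13-10:54.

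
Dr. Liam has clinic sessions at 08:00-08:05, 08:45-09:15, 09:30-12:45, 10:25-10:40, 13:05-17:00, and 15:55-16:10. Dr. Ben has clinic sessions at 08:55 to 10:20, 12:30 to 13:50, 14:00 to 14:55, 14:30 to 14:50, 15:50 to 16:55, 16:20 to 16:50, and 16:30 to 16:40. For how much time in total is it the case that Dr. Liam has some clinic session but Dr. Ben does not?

3 h 35 min

Merge the first list: 08:00–08:05, 08:45–09:15, 09:30–12:45, 13:05–17:00.
Merge the second list: 08:55–10:20, 12:30–13:50, 14:00–14:55, 15:50–16:55.
A \ B = 08:00–08:05, 08:45–08:55, 10:20–12:30, 13:50–14:00, 14:55–15:50, 16:55–17:00.
Total: 5 min + 10 min + 2 h 10 min + 10 min + 55 min + 5 min = 3 h 35 min.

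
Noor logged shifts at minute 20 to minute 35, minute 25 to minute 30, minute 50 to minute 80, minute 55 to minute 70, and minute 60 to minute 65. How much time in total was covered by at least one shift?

45 minutes

Merged: minute 20 to minute 35, minute 50 to minute 80.
Lengths: 15 minutes + 30 minutes = 45 minutes.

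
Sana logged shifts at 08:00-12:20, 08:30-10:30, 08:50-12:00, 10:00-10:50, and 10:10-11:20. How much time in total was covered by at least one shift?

Merged: 08:00-12:20.
Length: 4 h 20 min.

4 h 20 min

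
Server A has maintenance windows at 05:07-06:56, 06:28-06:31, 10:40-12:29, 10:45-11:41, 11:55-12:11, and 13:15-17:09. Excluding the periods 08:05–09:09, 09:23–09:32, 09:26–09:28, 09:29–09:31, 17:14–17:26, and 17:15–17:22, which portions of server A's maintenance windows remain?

05:07–06:56, 10:40–12:29, 13:15–17:09

A, merged: 05:07–06:56, 10:40–12:29, 13:15–17:09.
B, merged: 08:05–09:09, 09:23–09:32, 17:14–17:26.
05:07–06:56 is untouched.
10:40–12:29 is untouched.
13:15–17:09 is untouched.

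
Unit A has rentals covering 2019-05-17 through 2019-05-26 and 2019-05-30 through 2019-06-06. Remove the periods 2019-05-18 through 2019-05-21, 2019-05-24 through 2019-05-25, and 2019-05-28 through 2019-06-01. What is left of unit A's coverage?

2019-05-17 through 2019-05-26 with B removed leaves 2019-05-17 through 2019-05-17, 2019-05-22 through 2019-05-23, 2019-05-26 through 2019-05-26.
2019-05-30 through 2019-06-06 with B removed leaves 2019-06-02 through 2019-06-06.

2019-05-17 through 2019-05-17, 2019-05-22 through 2019-05-23, 2019-05-26 through 2019-05-26, 2019-06-02 through 2019-06-06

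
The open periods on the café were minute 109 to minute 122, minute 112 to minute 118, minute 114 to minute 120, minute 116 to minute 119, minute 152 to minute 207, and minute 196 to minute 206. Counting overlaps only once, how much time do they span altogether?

Merged: minute 109 to minute 122, minute 152 to minute 207.
Lengths: 13 minutes + 55 minutes = 68 minutes.

68 minutes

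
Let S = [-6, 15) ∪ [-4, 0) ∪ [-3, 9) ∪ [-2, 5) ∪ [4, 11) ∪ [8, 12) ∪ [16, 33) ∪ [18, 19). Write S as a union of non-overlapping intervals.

[-4, 0) overlaps/touches [-6, 15) → extend to [-6, 15).
[-3, 9) overlaps/touches [-6, 15) → extend to [-6, 15).
[-2, 5) overlaps/touches [-6, 15) → extend to [-6, 15).
[4, 11) overlaps/touches [-6, 15) → extend to [-6, 15).
[8, 12) overlaps/touches [-6, 15) → extend to [-6, 15).
[16, 33) is disjoint → start new block.
[18, 19) overlaps/touches [16, 33) → extend to [16, 33).

[-6, 15) ∪ [16, 33)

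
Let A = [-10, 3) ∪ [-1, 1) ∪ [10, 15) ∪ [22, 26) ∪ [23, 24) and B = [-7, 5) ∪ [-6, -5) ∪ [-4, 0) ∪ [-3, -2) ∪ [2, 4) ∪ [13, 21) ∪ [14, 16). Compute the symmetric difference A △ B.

[-10, -7) ∪ [3, 5) ∪ [10, 13) ∪ [15, 21) ∪ [22, 26)

A, merged: [-10, 3), [10, 15), [22, 26).
B, merged: [-7, 5), [13, 21).
Only in the first: [-10, -7), [10, 13), [22, 26).
Only in the second: [3, 5), [15, 21).
Together these are the periods covered by exactly one.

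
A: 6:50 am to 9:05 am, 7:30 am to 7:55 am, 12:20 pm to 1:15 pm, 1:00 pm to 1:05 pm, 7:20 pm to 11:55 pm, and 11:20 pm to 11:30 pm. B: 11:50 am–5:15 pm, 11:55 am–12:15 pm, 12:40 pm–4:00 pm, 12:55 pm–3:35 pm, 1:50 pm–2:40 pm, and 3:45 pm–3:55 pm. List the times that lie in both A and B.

12:20 pm–1:15 pm

Merge the first list: 6:50 am–9:05 am, 12:20 pm–1:15 pm, 7:20 pm–11:55 pm.
Merge the second list: 11:50 am–5:15 pm.
6:50 am–9:05 am falls entirely outside B.
12:20 pm–1:15 pm overlaps B on 12:20 pm–1:15 pm.
7:20 pm–11:55 pm falls entirely outside B.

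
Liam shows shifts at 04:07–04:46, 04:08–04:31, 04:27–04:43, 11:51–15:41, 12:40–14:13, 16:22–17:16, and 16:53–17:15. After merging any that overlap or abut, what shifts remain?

04:08–04:31 overlaps/touches 04:07–04:46 → extend to 04:07–04:46.
04:27–04:43 overlaps/touches 04:07–04:46 → extend to 04:07–04:46.
11:51–15:41 is disjoint → start new block.
12:40–14:13 overlaps/touches 11:51–15:41 → extend to 11:51–15:41.
16:22–17:16 is disjoint → start new block.
16:53–17:15 overlaps/touches 16:22–17:16 → extend to 16:22–17:16.

04:07–04:46, 11:51–15:41, 16:22–17:16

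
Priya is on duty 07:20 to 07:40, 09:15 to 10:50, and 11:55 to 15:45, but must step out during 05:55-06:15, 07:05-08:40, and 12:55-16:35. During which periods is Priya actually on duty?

09:15–10:50, 11:55–12:55

07:20–07:40: entirely removed.
09:15–10:50: nothing removed.
11:55–15:45 \ B = 11:55–12:55.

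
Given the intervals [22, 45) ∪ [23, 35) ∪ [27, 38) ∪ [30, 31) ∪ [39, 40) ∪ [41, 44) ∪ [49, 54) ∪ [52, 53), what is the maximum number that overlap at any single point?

4

Walk the sorted start/end points keeping a running depth.
The depth first hits 4 at 30.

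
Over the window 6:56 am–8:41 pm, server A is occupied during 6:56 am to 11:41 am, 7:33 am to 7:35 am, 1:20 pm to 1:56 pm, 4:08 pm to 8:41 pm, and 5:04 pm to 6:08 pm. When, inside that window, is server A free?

11:41 am–1:20 pm, 1:56 pm–4:08 pm

The merged coverage is 6:56 am–11:41 am, 1:20 pm–1:56 pm, 4:08 pm–8:41 pm.
Complement within 6:56 am–8:41 pm: 11:41 am–1:20 pm, 1:56 pm–4:08 pm.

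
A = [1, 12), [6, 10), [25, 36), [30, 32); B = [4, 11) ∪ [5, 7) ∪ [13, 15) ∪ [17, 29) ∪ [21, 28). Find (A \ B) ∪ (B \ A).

First set merges to [1, 12), [25, 36).
Second set merges to [4, 11), [13, 15), [17, 29).
A but not B: [1, 4), [11, 12), [29, 36).
B but not A: [13, 15), [17, 25).
Combining gives A △ B.

[1, 4) ∪ [11, 12) ∪ [13, 15) ∪ [17, 25) ∪ [29, 36)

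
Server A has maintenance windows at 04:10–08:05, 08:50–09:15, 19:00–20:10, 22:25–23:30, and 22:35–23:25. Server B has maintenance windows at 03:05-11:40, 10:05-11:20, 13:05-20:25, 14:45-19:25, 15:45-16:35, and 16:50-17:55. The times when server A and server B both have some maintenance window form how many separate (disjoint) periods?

3

Merge the first list: 04:10–08:05, 08:50–09:15, 19:00–20:10, 22:25–23:30.
Merge the second list: 03:05–11:40, 13:05–20:25.
A ∩ B = 04:10–08:05, 08:50–09:15, 19:00–20:10.
That is 3 disjoint pieces.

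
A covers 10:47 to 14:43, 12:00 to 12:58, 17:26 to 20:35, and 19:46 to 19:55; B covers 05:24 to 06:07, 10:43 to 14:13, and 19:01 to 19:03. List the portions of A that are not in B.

First set merges to 10:47–14:43, 17:26–20:35.
10:47–14:43 minus B → 14:13–14:43.
17:26–20:35 minus B → 17:26–19:01, 19:03–20:35.

14:13–14:43, 17:26–19:01, 19:03–20:35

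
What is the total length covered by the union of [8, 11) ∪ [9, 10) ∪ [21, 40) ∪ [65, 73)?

Merged: [8, 11), [21, 40), [65, 73).
Lengths: 3 + 19 + 8 = 30.

30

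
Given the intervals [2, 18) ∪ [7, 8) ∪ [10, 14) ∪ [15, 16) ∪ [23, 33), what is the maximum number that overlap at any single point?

Walk the sorted start/end points keeping a running depth.
The depth first hits 2 at 7.

2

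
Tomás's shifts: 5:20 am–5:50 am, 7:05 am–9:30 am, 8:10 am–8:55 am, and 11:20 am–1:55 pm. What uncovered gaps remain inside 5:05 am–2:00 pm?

5:05 am-5:20 am, 5:50 am-7:05 am, 9:30 am-11:20 am, 1:55 pm-2:00 pm

After merging, the occupied span is 5:20 am-5:50 am, 7:05 am-9:30 am, 11:20 am-1:55 pm.
Uncovered inside 5:05 am-2:00 pm: 5:05 am-5:20 am, 5:50 am-7:05 am, 9:30 am-11:20 am, 1:55 pm-2:00 pm.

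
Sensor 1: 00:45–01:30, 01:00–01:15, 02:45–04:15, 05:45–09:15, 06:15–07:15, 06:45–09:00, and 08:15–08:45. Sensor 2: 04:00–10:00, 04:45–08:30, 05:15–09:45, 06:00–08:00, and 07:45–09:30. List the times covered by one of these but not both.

00:45-01:30, 02:45-04:00, 04:15-05:45, 09:15-10:00

First set merges to 00:45-01:30, 02:45-04:15, 05:45-09:15.
Second set merges to 04:00-10:00.
A but not B: 00:45-01:30, 02:45-04:00.
B but not A: 04:15-05:45, 09:15-10:00.
Combining gives A △ B.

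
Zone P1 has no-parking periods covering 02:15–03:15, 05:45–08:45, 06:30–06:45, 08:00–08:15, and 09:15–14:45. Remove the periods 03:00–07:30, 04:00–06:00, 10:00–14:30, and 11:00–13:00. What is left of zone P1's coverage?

First set merges to 02:15–03:15, 05:45–08:45, 09:15–14:45.
Second set merges to 03:00–07:30, 10:00–14:30.
02:15–03:15 minus B → 02:15–03:00.
05:45–08:45 minus B → 07:30–08:45.
09:15–14:45 minus B → 09:15–10:00, 14:30–14:45.

02:15–03:00, 07:30–08:45, 09:15–10:00, 14:30–14:45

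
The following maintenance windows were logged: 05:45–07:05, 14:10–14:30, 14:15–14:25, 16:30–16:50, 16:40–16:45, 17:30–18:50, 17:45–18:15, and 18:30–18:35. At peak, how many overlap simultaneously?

Sweep endpoints in order; track running count of active intervals.
Peak of 2 reached at 14:15.

2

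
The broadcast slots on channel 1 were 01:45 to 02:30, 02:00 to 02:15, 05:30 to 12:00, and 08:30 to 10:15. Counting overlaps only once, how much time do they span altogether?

Merged: 01:45-02:30, 05:30-12:00.
Lengths: 45 min + 6 h 30 min = 7 h 15 min.

7 h 15 min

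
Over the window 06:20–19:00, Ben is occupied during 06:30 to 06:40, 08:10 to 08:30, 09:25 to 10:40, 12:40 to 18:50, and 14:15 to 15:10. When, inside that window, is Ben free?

06:20–06:30, 06:40–08:10, 08:30–09:25, 10:40–12:40, 18:50–19:00

After merging, the occupied span is 06:30–06:40, 08:10–08:30, 09:25–10:40, 12:40–18:50.
Gaps within 06:20–19:00: 06:20–06:30, 06:40–08:10, 08:30–09:25, 10:40–12:40, 18:50–19:00.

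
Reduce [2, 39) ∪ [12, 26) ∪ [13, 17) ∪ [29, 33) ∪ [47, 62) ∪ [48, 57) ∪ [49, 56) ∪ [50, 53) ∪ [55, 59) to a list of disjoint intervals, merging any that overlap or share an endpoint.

[12, 26) overlaps/touches [2, 39) → extend to [2, 39).
[13, 17) overlaps/touches [2, 39) → extend to [2, 39).
[29, 33) overlaps/touches [2, 39) → extend to [2, 39).
[47, 62) is disjoint → start new block.
[48, 57) overlaps/touches [47, 62) → extend to [47, 62).
[49, 56) overlaps/touches [47, 62) → extend to [47, 62).
[50, 53) overlaps/touches [47, 62) → extend to [47, 62).
[55, 59) overlaps/touches [47, 62) → extend to [47, 62).

[2, 39) ∪ [47, 62)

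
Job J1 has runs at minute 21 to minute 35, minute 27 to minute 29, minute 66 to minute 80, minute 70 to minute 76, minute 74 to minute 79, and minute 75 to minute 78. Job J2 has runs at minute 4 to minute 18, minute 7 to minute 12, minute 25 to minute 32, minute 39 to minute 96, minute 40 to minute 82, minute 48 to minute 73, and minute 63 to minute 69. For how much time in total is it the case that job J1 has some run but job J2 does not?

7 minutes

First set merges to minute 21 to minute 35, minute 66 to minute 80.
Second set merges to minute 4 to minute 18, minute 25 to minute 32, minute 39 to minute 96.
A \ B = minute 21 to minute 25, minute 32 to minute 35.
Total: 4 minutes + 3 minutes = 7 minutes.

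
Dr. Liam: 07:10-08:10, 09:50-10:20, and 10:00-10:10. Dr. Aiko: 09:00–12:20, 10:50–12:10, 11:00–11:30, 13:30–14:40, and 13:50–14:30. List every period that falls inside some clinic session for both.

09:50–10:20

A, merged: 07:10–08:10, 09:50–10:20.
B, merged: 09:00–12:20, 13:30–14:40.
07:10–08:10 falls entirely outside B.
09:50–10:20 overlaps B on 09:50–10:20.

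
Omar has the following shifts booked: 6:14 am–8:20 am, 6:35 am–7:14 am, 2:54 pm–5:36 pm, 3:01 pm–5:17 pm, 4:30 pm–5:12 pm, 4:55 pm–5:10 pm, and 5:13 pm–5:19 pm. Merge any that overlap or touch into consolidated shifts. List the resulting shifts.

6:35 am–7:14 am overlaps/touches 6:14 am–8:20 am → extend to 6:14 am–8:20 am.
2:54 pm–5:36 pm is disjoint → start new block.
3:01 pm–5:17 pm overlaps/touches 2:54 pm–5:36 pm → extend to 2:54 pm–5:36 pm.
4:30 pm–5:12 pm overlaps/touches 2:54 pm–5:36 pm → extend to 2:54 pm–5:36 pm.
4:55 pm–5:10 pm overlaps/touches 2:54 pm–5:36 pm → extend to 2:54 pm–5:36 pm.
5:13 pm–5:19 pm overlaps/touches 2:54 pm–5:36 pm → extend to 2:54 pm–5:36 pm.

6:14 am–8:20 am, 2:54 pm–5:36 pm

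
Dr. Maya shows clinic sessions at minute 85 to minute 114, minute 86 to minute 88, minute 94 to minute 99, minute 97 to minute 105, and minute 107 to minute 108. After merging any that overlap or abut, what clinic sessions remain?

minute 85 to minute 114

minute 86 to minute 88 overlaps/touches minute 85 to minute 114 → extend to minute 85 to minute 114.
minute 94 to minute 99 overlaps/touches minute 85 to minute 114 → extend to minute 85 to minute 114.
minute 97 to minute 105 overlaps/touches minute 85 to minute 114 → extend to minute 85 to minute 114.
minute 107 to minute 108 overlaps/touches minute 85 to minute 114 → extend to minute 85 to minute 114.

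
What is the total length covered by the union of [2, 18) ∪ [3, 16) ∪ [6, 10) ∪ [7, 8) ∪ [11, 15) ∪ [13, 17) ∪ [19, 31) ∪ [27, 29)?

28

Merged: [2, 18), [19, 31).
Lengths: 16 + 12 = 28.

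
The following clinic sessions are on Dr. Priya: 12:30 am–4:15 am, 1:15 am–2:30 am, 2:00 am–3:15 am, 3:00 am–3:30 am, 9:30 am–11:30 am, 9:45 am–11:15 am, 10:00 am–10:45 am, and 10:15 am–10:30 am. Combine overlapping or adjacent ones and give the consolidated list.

1:15 am–2:30 am overlaps/touches 12:30 am–4:15 am → extend to 12:30 am–4:15 am.
2:00 am–3:15 am overlaps/touches 12:30 am–4:15 am → extend to 12:30 am–4:15 am.
3:00 am–3:30 am overlaps/touches 12:30 am–4:15 am → extend to 12:30 am–4:15 am.
9:30 am–11:30 am is disjoint → start new block.
9:45 am–11:15 am overlaps/touches 9:30 am–11:30 am → extend to 9:30 am–11:30 am.
10:00 am–10:45 am overlaps/touches 9:30 am–11:30 am → extend to 9:30 am–11:30 am.
10:15 am–10:30 am overlaps/touches 9:30 am–11:30 am → extend to 9:30 am–11:30 am.

12:30 am–4:15 am, 9:30 am–11:30 am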